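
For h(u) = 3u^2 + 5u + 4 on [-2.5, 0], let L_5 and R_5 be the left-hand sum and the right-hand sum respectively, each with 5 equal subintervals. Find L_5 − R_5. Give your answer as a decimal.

3.125

L_5 = 11.875.
R_5 = 8.75.
L_5 − R_5 = 3.125.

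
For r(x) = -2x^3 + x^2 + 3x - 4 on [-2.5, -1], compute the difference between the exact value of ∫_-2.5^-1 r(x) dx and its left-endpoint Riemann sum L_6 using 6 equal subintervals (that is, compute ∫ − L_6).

Exact integral: ∫_-2.5^-1 r(x) dx = 10.03125.
L_6 = 13.9609375.
Error = 10.03125 − 13.9609375 = -3.9296875.

-3.9296875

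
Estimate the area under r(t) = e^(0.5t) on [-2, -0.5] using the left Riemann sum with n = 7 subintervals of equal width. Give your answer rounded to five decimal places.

0.77860

Δt = (-0.5 − (-2))/7 = 3/14.
Left endpoints: -2, -25/14, -11/7, -19/14, -8/7, -13/14, -5/7.
r(-2) ≈ 0.36788, r(-25/14) ≈ 0.40948, r(-11/7) ≈ 0.45579, r(-19/14) ≈ 0.50734, r(-8/7) ≈ 0.56472, r(-13/14) ≈ 0.62858, r(-5/7) ≈ 0.69967.
Sum = Δt · [r(-2) + r(-25/14) + r(-11/7) + ...].
Sum ≈ 0.77860.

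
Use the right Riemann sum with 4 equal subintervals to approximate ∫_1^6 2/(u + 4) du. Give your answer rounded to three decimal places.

1.269

Δu = (6 − 1)/4 = 1.25.
Right endpoints: 2.25, 3.5, 4.75, 6.
f(2.25) = 0.32, f(3.5) = 4/15, f(4.75) = 8/35, f(6) = 0.2.
Sum = Δu · [f(2.25) + f(3.5) + f(4.75) + f(6)].
Sum ≈ 1.269.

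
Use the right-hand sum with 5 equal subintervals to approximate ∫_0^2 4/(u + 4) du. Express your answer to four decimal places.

1.5570

Δu = (2 − 0)/5 = 0.4.
Right endpoints: 0.4, 0.8, 1.2, 1.6, 2.
f(0.4) = 10/11, f(0.8) = 5/6, f(1.2) = 10/13, f(1.6) = 5/7, f(2) = 2/3.
Sum = Δu · [f(0.4) + f(0.8) + f(1.2) + f(1.6) + f(2)].
Sum ≈ 1.5570.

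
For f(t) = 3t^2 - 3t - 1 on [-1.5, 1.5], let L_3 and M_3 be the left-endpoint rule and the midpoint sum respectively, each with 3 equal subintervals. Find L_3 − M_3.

L_3 = 9.75.
M_3 = 3.
L_3 − M_3 = 6.75.

6.75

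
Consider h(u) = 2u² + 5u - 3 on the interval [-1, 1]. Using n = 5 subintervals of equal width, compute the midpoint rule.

-4.72

Δu = (1 − (-1))/5 = 0.4.
Midpoints: -0.8, -0.4, 0, 0.4, 0.8.
h(-0.8) = -5.72, h(-0.4) = -4.68, h(0) = -3, h(0.4) = -0.68, h(0.8) = 2.28.
Sum = Δu · [h(-0.8) + h(-0.4) + h(0) + h(0.4) + h(0.8)].
Sum = -4.72.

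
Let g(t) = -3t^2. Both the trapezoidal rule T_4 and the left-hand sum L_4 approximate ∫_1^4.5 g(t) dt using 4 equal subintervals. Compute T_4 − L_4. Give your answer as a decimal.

-25.265625

T_4 = -91.46484375.
L_4 = -66.19921875.
T_4 − L_4 = -25.265625.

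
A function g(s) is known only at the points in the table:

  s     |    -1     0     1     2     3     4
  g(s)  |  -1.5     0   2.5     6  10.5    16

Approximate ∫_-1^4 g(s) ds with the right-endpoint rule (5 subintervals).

35

Δs = 1.
Sum = 1·[0 + 2.5 + 6 + 10.5 + 16] = 35.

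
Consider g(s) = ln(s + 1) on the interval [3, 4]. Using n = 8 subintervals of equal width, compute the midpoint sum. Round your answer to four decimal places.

Δs = (4 − 3)/8 = 0.125.
Midpoints: 3.0625, 3.1875, 3.3125, 3.4375, 3.5625, 3.6875, 3.8125, 3.9375.
g(3.0625) ≈ 1.4018, g(3.1875) ≈ 1.4321, g(3.3125) ≈ 1.4615, g(3.4375) ≈ 1.4901, g(3.5625) ≈ 1.5179, g(3.6875) ≈ 1.5449, g(3.8125) ≈ 1.5712, g(3.9375) ≈ 1.5969.
Sum = Δs · [g(3.0625) + g(3.1875) + g(3.3125) + ...].
Sum ≈ 1.5020.

1.5020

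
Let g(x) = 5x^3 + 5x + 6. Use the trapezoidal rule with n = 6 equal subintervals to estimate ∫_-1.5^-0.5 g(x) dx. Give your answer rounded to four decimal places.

-5.3194

Δx = (-0.5 − (-1.5))/6 = 1/6.
g(-1.5) = -18.375, g(-4/3) = -338/27, g(-7/6) = -1679/216, g(-1) = -4, g(-5/6) = -229/216, g(-2/3) = 32/27, g(-0.5) = 2.875.
T_6 = (Δx/2)·[g(x_0) + 2g(x_1) + ... + 2g(x_{5}) + g(x_6)].
Sum ≈ -5.3194.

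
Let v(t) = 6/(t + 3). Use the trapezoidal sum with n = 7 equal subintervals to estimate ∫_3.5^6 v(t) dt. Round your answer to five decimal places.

Δt = (6 − 3.5)/7 = 5/14.
v(3.5) = 12/13, v(27/7) = 0.875, v(59/14) = 84/101, v(32/7) = 42/53, v(69/14) = 28/37, v(37/7) = 21/29, v(79/14) = 84/121, v(6) = 2/3.
T_7 = (Δt/2)·[v(t_0) + 2v(t_1) + ... + 2v(t_{6}) + v(t_7)].
Sum ≈ 1.95326.

1.95326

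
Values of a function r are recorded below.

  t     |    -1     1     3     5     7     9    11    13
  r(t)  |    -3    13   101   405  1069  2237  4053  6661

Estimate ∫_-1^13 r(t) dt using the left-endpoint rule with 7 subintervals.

15750

Δt = 2.
Sum = 2·[(-3) + 13 + 101 + 405 + 1069 + 2237 + 4053] = 15750.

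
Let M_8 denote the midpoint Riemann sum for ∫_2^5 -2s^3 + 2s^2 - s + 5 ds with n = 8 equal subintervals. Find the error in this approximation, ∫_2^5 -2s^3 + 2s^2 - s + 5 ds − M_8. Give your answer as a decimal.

-0.66796875

Exact integral: ∫_2^5 f(s) ds = -222.
M_8 = -221.33203125.
Error = -222 − (-221.33203125) = -0.66796875.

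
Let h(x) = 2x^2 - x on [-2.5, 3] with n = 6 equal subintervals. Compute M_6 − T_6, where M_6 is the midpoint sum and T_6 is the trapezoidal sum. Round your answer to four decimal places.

M_6 ≈ 26.271412.
T_6 ≈ 28.582176.
M_6 − T_6 ≈ -2.3108.

-2.3108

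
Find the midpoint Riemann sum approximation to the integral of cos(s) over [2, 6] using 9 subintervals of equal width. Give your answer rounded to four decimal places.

Δs = (6 − 2)/9 = 4/9.
Midpoints: 20/9, 8/3, 28/9, 32/9, 4, 40/9, 44/9, 16/3, 52/9.
f(20/9) ≈ -0.6063, f(8/3) ≈ -0.8893, f(28/9) ≈ -0.9995, f(32/9) ≈ -0.9155, f(4) ≈ -0.6536, f(40/9) ≈ -0.2647, f(44/9) ≈ 0.1756, f(16/3) ≈ 0.5818, f(52/9) ≈ 0.8750.
Sum = Δs · [f(20/9) + f(8/3) + f(28/9) + ...].
Sum ≈ -1.1986.

-1.1986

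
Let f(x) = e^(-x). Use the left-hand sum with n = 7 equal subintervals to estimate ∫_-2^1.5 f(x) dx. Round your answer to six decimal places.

9.106079

Δx = (1.5 − (-2))/7 = 0.5.
Left endpoints: -2, -1.5, -1, -0.5, 0, 0.5, 1.
f(-2) ≈ 7.389056, f(-1.5) ≈ 4.481689, f(-1) ≈ 2.718282, f(-0.5) ≈ 1.648721, f(0) ≈ 1.000000, f(0.5) ≈ 0.606531, f(1) ≈ 0.367879.
Sum = Δx · [f(-2) + f(-1.5) + f(-1) + ...].
Sum ≈ 9.106079.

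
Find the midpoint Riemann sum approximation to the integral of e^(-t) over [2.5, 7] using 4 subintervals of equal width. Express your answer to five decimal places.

Δt = (7 − 2.5)/4 = 1.125.
Midpoints: 3.0625, 4.1875, 5.3125, 6.4375.
f(3.0625) ≈ 0.04677, f(4.1875) ≈ 0.01518, f(5.3125) ≈ 0.00493, f(6.4375) ≈ 0.00160.
Sum = Δt · [f(3.0625) + f(4.1875) + f(5.3125) + f(6.4375)].
Sum ≈ 0.07705.

0.07705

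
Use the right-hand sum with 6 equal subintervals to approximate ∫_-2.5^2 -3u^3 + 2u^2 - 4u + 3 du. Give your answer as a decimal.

Δu = (2 − (-2.5))/6 = 0.75.
Right endpoints: -1.75, -1, -0.25, 0.5, 1.25, 2.
f(-1.75) = 32.203125, f(-1) = 12, f(-0.25) = 4.171875, f(0.5) = 1.125, f(1.25) = -4.734375, f(2) = -21.
Sum = Δu · [f(-1.75) + f(-1) + f(-0.25) + ...].
Sum = 17.82421875.

17.82421875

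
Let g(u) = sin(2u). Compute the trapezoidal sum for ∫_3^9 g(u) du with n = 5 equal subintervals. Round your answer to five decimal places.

0.06995

Δu = (9 − 3)/5 = 1.2.
g(3) ≈ -0.27942, g(4.2) ≈ 0.85460, g(5.4) ≈ -0.98094, g(6.6) ≈ 0.59207, g(7.8) ≈ 0.10775, g(9) ≈ -0.75099.
T_5 = (Δu/2)·[g(u_0) + 2g(u_1) + ... + 2g(u_{4}) + g(u_5)].
Sum ≈ 0.06995.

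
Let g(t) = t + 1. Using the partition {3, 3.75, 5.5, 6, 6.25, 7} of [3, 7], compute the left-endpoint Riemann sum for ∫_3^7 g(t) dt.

21.75

Subinterval widths: 0.75, 1.75, 0.5, 0.25, 0.75.
Left endpoints: 3, 3.75, 5.5, 6, 6.25.
g(3) = 4, g(3.75) = 4.75, g(5.5) = 6.5, g(6) = 7, g(6.25) = 7.25.
Sum = Σ Δt_i · g(t_i).
Sum = 21.75.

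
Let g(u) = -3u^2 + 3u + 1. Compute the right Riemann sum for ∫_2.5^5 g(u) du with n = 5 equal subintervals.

Δu = (5 − 2.5)/5 = 0.5.
Right endpoints: 3, 3.5, 4, 4.5, 5.
g(3) = -17, g(3.5) = -25.25, g(4) = -35, g(4.5) = -46.25, g(5) = -59.
Sum = Δu · [g(3) + g(3.5) + g(4) + g(4.5) + g(5)].
Sum = -91.25.

-91.25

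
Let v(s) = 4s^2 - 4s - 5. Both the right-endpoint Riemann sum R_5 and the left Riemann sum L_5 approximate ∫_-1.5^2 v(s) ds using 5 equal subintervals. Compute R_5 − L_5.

-4.9

R_5 = -7.14.
L_5 = -2.24.
R_5 − L_5 = -4.9.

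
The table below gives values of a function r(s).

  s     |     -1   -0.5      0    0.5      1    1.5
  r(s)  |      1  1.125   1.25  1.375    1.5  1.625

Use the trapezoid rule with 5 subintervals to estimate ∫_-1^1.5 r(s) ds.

3.28125

Δs = 0.5.
T_5 = (0.5/2)·[1 + 2·1.125 + 2·1.25 + 2·1.375 + 2·1.5 + 1.625] = 3.28125.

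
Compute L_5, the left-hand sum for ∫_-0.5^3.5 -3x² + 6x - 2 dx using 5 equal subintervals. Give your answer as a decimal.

-11.48

Δx = (3.5 − (-0.5))/5 = 0.8.
Left endpoints: -0.5, 0.3, 1.1, 1.9, 2.7.
f(-0.5) = -5.75, f(0.3) = -0.47, f(1.1) = 0.97, f(1.9) = -1.43, f(2.7) = -7.67.
Sum = Δx · [f(-0.5) + f(0.3) + f(1.1) + f(1.9) + f(2.7)].
Sum = -11.48.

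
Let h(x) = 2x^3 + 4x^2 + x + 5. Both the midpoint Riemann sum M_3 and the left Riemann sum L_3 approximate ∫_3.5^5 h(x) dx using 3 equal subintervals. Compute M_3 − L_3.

M_3 = 359.921875.
L_3 = 308.5.
M_3 − L_3 = 51.421875.

51.421875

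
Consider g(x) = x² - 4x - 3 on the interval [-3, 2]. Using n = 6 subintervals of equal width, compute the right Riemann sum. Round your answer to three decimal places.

-3.171

Δx = (2 − (-3))/6 = 5/6.
Right endpoints: -13/6, -4/3, -0.5, 1/3, 7/6, 2.
g(-13/6) = 373/36, g(-4/3) = 37/9, g(-0.5) = -0.75, g(1/3) = -38/9, g(7/6) = -227/36, g(2) = -7.
Sum = Δx · [g(-13/6) + g(-4/3) + g(-0.5) + ...].
Sum ≈ -3.171.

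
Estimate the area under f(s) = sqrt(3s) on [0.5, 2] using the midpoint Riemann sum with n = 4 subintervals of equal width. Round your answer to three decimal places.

2.861

Δs = (2 − 0.5)/4 = 0.375.
Midpoints: 0.6875, 1.0625, 1.4375, 1.8125.
f(0.6875) ≈ 1.436, f(1.0625) ≈ 1.785, f(1.4375) ≈ 2.077, f(1.8125) ≈ 2.332.
Sum = Δs · [f(0.6875) + f(1.0625) + f(1.4375) + f(1.8125)].
Sum ≈ 2.861.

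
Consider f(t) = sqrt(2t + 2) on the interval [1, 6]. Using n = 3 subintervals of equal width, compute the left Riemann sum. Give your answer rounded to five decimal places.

13.29000

Δt = (6 − 1)/3 = 5/3.
Left endpoints: 1, 8/3, 13/3.
f(1) ≈ 2.00000, f(8/3) ≈ 2.70801, f(13/3) ≈ 3.26599.
Sum = Δt · [f(1) + f(8/3) + f(13/3)].
Sum ≈ 13.29000.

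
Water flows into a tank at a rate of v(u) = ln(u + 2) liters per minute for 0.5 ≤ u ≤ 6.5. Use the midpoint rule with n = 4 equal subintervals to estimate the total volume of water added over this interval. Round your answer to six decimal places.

Δu = (6.5 − 0.5)/4 = 1.5.
Midpoints: 1.25, 2.75, 4.25, 5.75.
v(1.25) ≈ 1.178655, v(2.75) ≈ 1.558145, v(4.25) ≈ 1.832581, v(5.75) ≈ 2.047693.
Sum = Δu · [v(1.25) + v(2.75) + v(4.25) + v(5.75)].
Sum ≈ 9.925611.

9.925611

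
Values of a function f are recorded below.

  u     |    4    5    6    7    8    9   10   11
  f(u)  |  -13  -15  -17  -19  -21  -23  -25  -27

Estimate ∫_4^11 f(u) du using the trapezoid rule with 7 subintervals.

-140

Δu = 1.
T_7 = (1/2)·[(-13) + 2·(-15) + 2·(-17) + 2·(-19) + 2·(-21) + 2·(-23) + 2·(-25) + (-27)] = -140.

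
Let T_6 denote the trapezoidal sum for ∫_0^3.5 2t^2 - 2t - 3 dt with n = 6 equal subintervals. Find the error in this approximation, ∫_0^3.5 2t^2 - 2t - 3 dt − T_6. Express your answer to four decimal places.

Exact integral: ∫_0^3.5 f(t) dt ≈ 5.833333.
T_6 ≈ 6.230324.
Error ≈ 5.833333 − 6.230324 ≈ -0.3970.

-0.3970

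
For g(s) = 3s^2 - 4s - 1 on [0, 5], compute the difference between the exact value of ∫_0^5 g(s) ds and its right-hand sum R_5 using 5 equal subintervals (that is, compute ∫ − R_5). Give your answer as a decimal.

Exact integral: ∫_0^5 g(s) ds = 70.
R_5 = 100.
Error = 70 − 100 = -30.

-30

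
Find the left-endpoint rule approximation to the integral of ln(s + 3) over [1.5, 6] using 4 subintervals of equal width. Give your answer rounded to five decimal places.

Δs = (6 − 1.5)/4 = 1.125.
Left endpoints: 1.5, 2.625, 3.75, 4.875.
f(1.5) ≈ 1.50408, f(2.625) ≈ 1.72722, f(3.75) ≈ 1.90954, f(4.875) ≈ 2.06369.
Sum = Δs · [f(1.5) + f(2.625) + f(3.75) + f(4.875)].
Sum ≈ 8.10510.

8.10510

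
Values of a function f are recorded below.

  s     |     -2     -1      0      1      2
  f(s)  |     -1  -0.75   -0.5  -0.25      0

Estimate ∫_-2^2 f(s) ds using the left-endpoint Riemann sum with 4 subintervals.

-2.5

Δs = 1.
Sum = 1·[(-1) + (-0.75) + (-0.5) + (-0.25)] = -2.5.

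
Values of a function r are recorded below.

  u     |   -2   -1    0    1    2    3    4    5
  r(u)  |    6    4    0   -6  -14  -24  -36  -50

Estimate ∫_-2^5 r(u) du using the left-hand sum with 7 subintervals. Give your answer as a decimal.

Δu = 1.
Sum = 1·[6 + 4 + 0 + (-6) + (-14) + (-24) + (-36)] = -70.

-70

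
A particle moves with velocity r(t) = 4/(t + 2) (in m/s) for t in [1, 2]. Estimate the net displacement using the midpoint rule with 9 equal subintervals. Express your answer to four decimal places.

1.1506

Δt = (2 − 1)/9 = 1/9.
Midpoints: 19/18, 7/6, 23/18, 25/18, 1.5, 29/18, 31/18, 11/6, 35/18.
r(19/18) = 72/55, r(7/6) = 24/19, r(23/18) = 72/59, r(25/18) = 72/61, r(1.5) = 8/7, r(29/18) = 72/65, r(31/18) = 72/67, r(11/6) = 24/23, r(35/18) = 72/71.
Sum = Δt · [r(19/18) + r(7/6) + r(23/18) + ...].
Sum ≈ 1.1506.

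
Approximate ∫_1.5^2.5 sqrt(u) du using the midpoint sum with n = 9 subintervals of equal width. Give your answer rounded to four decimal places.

Δu = (2.5 − 1.5)/9 = 1/9.
Midpoints: 14/9, 5/3, 16/9, 17/9, 2, 19/9, 20/9, 7/3, 22/9.
f(14/9) ≈ 1.2472, f(5/3) ≈ 1.2910, f(16/9) ≈ 1.3333, f(17/9) ≈ 1.3744, f(2) ≈ 1.4142, f(19/9) ≈ 1.4530, f(20/9) ≈ 1.4907, f(7/3) ≈ 1.5275, f(22/9) ≈ 1.5635.
Sum = Δu · [f(14/9) + f(5/3) + f(16/9) + ...].
Sum ≈ 1.4105.

1.4105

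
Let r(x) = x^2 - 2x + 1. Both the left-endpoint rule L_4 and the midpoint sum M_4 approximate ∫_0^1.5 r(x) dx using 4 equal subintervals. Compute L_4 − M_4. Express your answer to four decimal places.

0.1934

L_4 = 0.55078125.
M_4 ≈ 0.357422.
L_4 − M_4 ≈ 0.1934.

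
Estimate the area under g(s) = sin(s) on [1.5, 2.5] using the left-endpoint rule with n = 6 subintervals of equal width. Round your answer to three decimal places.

Δs = (2.5 − 1.5)/6 = 1/6.
Left endpoints: 1.5, 5/3, 11/6, 2, 13/6, 7/3.
g(1.5) ≈ 0.997, g(5/3) ≈ 0.995, g(11/6) ≈ 0.966, g(2) ≈ 0.909, g(13/6) ≈ 0.828, g(7/3) ≈ 0.723.
Sum = Δs · [g(1.5) + g(5/3) + g(11/6) + ...].
Sum ≈ 0.903.

0.903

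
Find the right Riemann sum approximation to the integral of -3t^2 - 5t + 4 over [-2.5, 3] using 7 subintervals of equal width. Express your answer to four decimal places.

Δt = (3 − (-2.5))/7 = 11/14.
Right endpoints: -12/7, -13/14, -1/7, 9/14, 10/7, 31/14, 3.
f(-12/7) = 184/49, f(-13/14) = 1187/196, f(-1/7) = 228/49, f(9/14) = -89/196, f(10/7) = -454/49, f(31/14) = -4269/196, f(3) = -38.
Sum = Δt · [f(-12/7) + f(-13/14) + f(-1/7) + ...].
Sum ≈ -43.2423.

-43.2423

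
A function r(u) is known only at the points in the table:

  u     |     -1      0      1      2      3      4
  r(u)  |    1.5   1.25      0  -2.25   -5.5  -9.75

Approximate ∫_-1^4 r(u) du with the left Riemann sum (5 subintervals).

Δu = 1.
Sum = 1·[1.5 + 1.25 + 0 + (-2.25) + (-5.5)] = -5.

-5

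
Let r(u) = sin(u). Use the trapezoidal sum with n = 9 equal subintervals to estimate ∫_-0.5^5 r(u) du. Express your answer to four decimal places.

0.5753

Δu = (5 − (-0.5))/9 = 11/18.
r(-0.5) ≈ -0.4794, r(1/9) ≈ 0.1109, r(13/18) ≈ 0.6611, r(4/3) ≈ 0.9719, r(35/18) ≈ 0.9310, r(23/9) ≈ 0.5531, r(19/6) ≈ -0.0251, r(34/9) ≈ -0.5941, r(79/18) ≈ -0.9481, r(5) ≈ -0.9589.
T_9 = (Δu/2)·[r(u_0) + 2r(u_1) + ... + 2r(u_{8}) + r(u_9)].
Sum ≈ 0.5753.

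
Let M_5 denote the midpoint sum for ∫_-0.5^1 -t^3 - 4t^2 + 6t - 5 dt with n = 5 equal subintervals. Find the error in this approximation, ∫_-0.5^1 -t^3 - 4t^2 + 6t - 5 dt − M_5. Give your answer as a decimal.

Exact integral: ∫_-0.5^1 f(t) dt = -6.984375.
M_5 = -6.9309375.
Error = -6.984375 − (-6.9309375) = -0.0534375.

-0.0534375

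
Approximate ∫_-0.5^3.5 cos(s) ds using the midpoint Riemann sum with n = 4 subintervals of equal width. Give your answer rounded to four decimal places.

Δs = (3.5 − (-0.5))/4 = 1.
Midpoints: 0, 1, 2, 3.
f(0) ≈ 1.0000, f(1) ≈ 0.5403, f(2) ≈ -0.4161, f(3) ≈ -0.9900.
Sum = Δs · [f(0) + f(1) + f(2) + f(3)].
Sum ≈ 0.1342.

0.1342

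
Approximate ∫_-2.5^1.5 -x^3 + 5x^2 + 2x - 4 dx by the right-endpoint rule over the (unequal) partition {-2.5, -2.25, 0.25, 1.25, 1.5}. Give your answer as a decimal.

5.12109375

Subinterval widths: 0.25, 2.5, 1, 0.25.
Right endpoints: -2.25, 0.25, 1.25, 1.5.
f(-2.25) = 28.203125, f(0.25) = -3.203125, f(1.25) = 4.359375, f(1.5) = 6.875.
Sum = Σ Δx_i · f(x_i).
Sum = 5.12109375.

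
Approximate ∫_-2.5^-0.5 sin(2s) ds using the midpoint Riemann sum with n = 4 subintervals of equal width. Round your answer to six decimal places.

Δs = (-0.5 − (-2.5))/4 = 0.5.
Midpoints: -2.25, -1.75, -1.25, -0.75.
f(-2.25) ≈ 0.977530, f(-1.75) ≈ 0.350783, f(-1.25) ≈ -0.598472, f(-0.75) ≈ -0.997495.
Sum = Δs · [f(-2.25) + f(-1.75) + f(-1.25) + f(-0.75)].
Sum ≈ -0.133827.

-0.133827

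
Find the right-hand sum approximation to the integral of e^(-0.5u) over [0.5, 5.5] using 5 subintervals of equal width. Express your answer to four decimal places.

1.1020

Δu = (5.5 − 0.5)/5 = 1.
Right endpoints: 1.5, 2.5, 3.5, 4.5, 5.5.
f(1.5) ≈ 0.4724, f(2.5) ≈ 0.2865, f(3.5) ≈ 0.1738, f(4.5) ≈ 0.1054, f(5.5) ≈ 0.0639.
Sum = Δu · [f(1.5) + f(2.5) + f(3.5) + f(4.5) + f(5.5)].
Sum ≈ 1.1020.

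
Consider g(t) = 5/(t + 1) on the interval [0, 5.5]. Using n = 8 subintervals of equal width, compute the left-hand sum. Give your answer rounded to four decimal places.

10.9978

Δt = (5.5 − 0)/8 = 0.6875.
Left endpoints: 0, 0.6875, 1.375, 2.0625, 2.75, 3.4375, 4.125, 4.8125.
g(0) = 5, g(0.6875) = 80/27, g(1.375) = 40/19, g(2.0625) = 80/49, g(2.75) = 4/3, g(3.4375) = 80/71, g(4.125) = 40/41, g(4.8125) = 80/93.
Sum = Δt · [g(0) + g(0.6875) + g(1.375) + ...].
Sum ≈ 10.9978.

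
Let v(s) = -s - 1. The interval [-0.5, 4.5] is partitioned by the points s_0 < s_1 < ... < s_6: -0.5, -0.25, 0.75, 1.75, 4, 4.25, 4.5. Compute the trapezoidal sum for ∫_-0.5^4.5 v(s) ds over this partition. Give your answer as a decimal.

Subinterval widths: 0.25, 1, 1, 2.25, 0.25, 0.25.
v(-0.5) = -0.5, v(-0.25) = -0.75, v(0.75) = -1.75, v(1.75) = -2.75, v(4) = -5, v(4.25) = -5.25, v(4.5) = -5.5.
On each subinterval the trapezoid contributes (Δs_i/2)·[v(s_{i-1}) + v(s_i)].
Sum = -15.

-15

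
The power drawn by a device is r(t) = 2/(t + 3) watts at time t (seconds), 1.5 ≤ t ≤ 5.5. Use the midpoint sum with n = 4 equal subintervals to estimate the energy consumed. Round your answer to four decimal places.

Δt = (5.5 − 1.5)/4 = 1.
Midpoints: 2, 3, 4, 5.
r(2) = 0.4, r(3) = 1/3, r(4) = 2/7, r(5) = 0.25.
Sum = Δt · [r(2) + r(3) + r(4) + r(5)].
Sum ≈ 1.2690.

1.2690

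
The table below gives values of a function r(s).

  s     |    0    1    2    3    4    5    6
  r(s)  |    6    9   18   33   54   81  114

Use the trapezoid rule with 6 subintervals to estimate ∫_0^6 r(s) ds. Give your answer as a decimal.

255

Δs = 1.
T_6 = (1/2)·[6 + 2·9 + 2·18 + 2·33 + 2·54 + 2·81 + 114] = 255.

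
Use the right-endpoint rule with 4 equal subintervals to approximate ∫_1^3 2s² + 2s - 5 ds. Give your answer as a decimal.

20.5

Δs = (3 − 1)/4 = 0.5.
Right endpoints: 1.5, 2, 2.5, 3.
f(1.5) = 2.5, f(2) = 7, f(2.5) = 12.5, f(3) = 19.
Sum = Δs · [f(1.5) + f(2) + f(2.5) + f(3)].
Sum = 20.5.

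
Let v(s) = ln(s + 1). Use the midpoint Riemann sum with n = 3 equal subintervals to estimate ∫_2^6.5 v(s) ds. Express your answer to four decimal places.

Δs = (6.5 − 2)/3 = 1.5.
Midpoints: 2.75, 4.25, 5.75.
v(2.75) ≈ 1.3218, v(4.25) ≈ 1.6582, v(5.75) ≈ 1.9095.
Sum = Δs · [v(2.75) + v(4.25) + v(5.75)].
Sum ≈ 7.3343.

7.3343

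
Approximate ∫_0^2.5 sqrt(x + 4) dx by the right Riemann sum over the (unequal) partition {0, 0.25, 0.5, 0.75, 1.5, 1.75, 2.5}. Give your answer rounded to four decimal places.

5.8611

Subinterval widths: 0.25, 0.25, 0.25, 0.75, 0.25, 0.75.
Right endpoints: 0.25, 0.5, 0.75, 1.5, 1.75, 2.5.
f(0.25) ≈ 2.0616, f(0.5) ≈ 2.1213, f(0.75) ≈ 2.1794, f(1.5) ≈ 2.3452, f(1.75) ≈ 2.3979, f(2.5) ≈ 2.5495.
Sum = Σ Δx_i · f(x_i).
Sum ≈ 5.8611.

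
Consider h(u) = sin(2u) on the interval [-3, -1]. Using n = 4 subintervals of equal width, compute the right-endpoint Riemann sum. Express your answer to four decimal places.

Δu = (-1 − (-3))/4 = 0.5.
Right endpoints: -2.5, -2, -1.5, -1.
h(-2.5) ≈ 0.9589, h(-2) ≈ 0.7568, h(-1.5) ≈ -0.1411, h(-1) ≈ -0.9093.
Sum = Δu · [h(-2.5) + h(-2) + h(-1.5) + h(-1)].
Sum ≈ 0.3327.

0.3327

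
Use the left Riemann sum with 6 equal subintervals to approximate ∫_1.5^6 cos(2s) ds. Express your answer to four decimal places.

Δs = (6 − 1.5)/6 = 0.75.
Left endpoints: 1.5, 2.25, 3, 3.75, 4.5, 5.25.
f(1.5) ≈ -0.9900, f(2.25) ≈ -0.2108, f(3) ≈ 0.9602, f(3.75) ≈ 0.3466, f(4.5) ≈ -0.9111, f(5.25) ≈ -0.4755.
Sum = Δs · [f(1.5) + f(2.25) + f(3) + ...].
Sum ≈ -0.9605.

-0.9605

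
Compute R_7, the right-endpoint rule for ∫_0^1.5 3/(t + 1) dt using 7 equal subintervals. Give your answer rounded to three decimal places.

2.566

Δt = (1.5 − 0)/7 = 3/14.
Right endpoints: 3/14, 3/7, 9/14, 6/7, 15/14, 9/7, 1.5.
f(3/14) = 42/17, f(3/7) = 2.1, f(9/14) = 42/23, f(6/7) = 21/13, f(15/14) = 42/29, f(9/7) = 1.3125, f(1.5) = 1.2.
Sum = Δt · [f(3/14) + f(3/7) + f(9/14) + ...].
Sum ≈ 2.566.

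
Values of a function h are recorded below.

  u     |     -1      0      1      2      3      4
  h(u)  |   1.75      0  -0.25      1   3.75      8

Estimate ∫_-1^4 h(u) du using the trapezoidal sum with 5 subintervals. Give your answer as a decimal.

9.375

Δu = 1.
T_5 = (1/2)·[1.75 + 2·0 + 2·(-0.25) + 2·1 + 2·3.75 + 8] = 9.375.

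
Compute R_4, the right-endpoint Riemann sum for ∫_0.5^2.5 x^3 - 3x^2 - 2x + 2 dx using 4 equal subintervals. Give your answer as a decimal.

-9.25

Δx = (2.5 − 0.5)/4 = 0.5.
Right endpoints: 1, 1.5, 2, 2.5.
f(1) = -2, f(1.5) = -4.375, f(2) = -6, f(2.5) = -6.125.
Sum = Δx · [f(1) + f(1.5) + f(2) + f(2.5)].
Sum = -9.25.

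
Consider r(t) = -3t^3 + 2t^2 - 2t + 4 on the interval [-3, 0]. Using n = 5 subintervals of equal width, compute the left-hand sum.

Δt = (0 − (-3))/5 = 0.6.
Left endpoints: -3, -2.4, -1.8, -1.2, -0.6.
r(-3) = 109, r(-2.4) = 61.792, r(-1.8) = 31.576, r(-1.2) = 14.464, r(-0.6) = 6.568.
Sum = Δt · [r(-3) + r(-2.4) + r(-1.8) + r(-1.2) + r(-0.6)].
Sum = 134.04.

134.04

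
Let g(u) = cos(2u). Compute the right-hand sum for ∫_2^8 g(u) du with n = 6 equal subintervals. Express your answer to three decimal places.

-0.001

Δu = (8 − 2)/6 = 1.
Right endpoints: 3, 4, 5, 6, 7, 8.
g(3) ≈ 0.960, g(4) ≈ -0.146, g(5) ≈ -0.839, g(6) ≈ 0.844, g(7) ≈ 0.137, g(8) ≈ -0.958.
Sum = Δu · [g(3) + g(4) + g(5) + ...].
Sum ≈ -0.001.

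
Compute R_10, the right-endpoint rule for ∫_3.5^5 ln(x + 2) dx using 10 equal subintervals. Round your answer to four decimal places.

Δx = (5 − 3.5)/10 = 0.15.
Right endpoints: 3.65, 3.8, 3.95, 4.1, 4.25, 4.4, 4.55, 4.7, 4.85, 5.
f(3.65) ≈ 1.7317, f(3.8) ≈ 1.7579, f(3.95) ≈ 1.7834, f(4.1) ≈ 1.8083, f(4.25) ≈ 1.8326, f(4.4) ≈ 1.8563, f(4.55) ≈ 1.8795, f(4.7) ≈ 1.9021, f(4.85) ≈ 1.9242, f(5) ≈ 1.9459.
Sum = Δx · [f(3.65) + f(3.8) + f(3.95) + ...].
Sum ≈ 2.7633.

2.7633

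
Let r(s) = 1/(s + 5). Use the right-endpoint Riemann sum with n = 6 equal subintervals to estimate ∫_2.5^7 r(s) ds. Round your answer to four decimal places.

Δs = (7 − 2.5)/6 = 0.75.
Right endpoints: 3.25, 4, 4.75, 5.5, 6.25, 7.
r(3.25) = 4/33, r(4) = 1/9, r(4.75) = 4/39, r(5.5) = 2/21, r(6.25) = 4/45, r(7) = 1/12.
Sum = Δs · [r(3.25) + r(4) + r(4.75) + ...].
Sum ≈ 0.4518.

0.4518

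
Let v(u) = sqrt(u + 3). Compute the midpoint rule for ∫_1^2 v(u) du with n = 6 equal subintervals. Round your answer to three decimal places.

2.120

Δu = (2 − 1)/6 = 1/6.
Midpoints: 13/12, 1.25, 17/12, 19/12, 1.75, 23/12.
v(13/12) ≈ 2.021, v(1.25) ≈ 2.062, v(17/12) ≈ 2.102, v(19/12) ≈ 2.141, v(1.75) ≈ 2.179, v(23/12) ≈ 2.217.
Sum = Δu · [v(13/12) + v(1.25) + v(17/12) + ...].
Sum ≈ 2.120.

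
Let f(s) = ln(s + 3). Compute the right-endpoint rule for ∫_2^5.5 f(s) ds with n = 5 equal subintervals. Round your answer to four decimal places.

6.8257

Δs = (5.5 − 2)/5 = 0.7.
Right endpoints: 2.7, 3.4, 4.1, 4.8, 5.5.
f(2.7) ≈ 1.7405, f(3.4) ≈ 1.8563, f(4.1) ≈ 1.9601, f(4.8) ≈ 2.0541, f(5.5) ≈ 2.1401.
Sum = Δs · [f(2.7) + f(3.4) + f(4.1) + f(4.8) + f(5.5)].
Sum ≈ 6.8257.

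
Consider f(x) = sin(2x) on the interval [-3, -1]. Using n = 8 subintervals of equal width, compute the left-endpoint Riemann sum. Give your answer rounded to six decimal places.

Δx = (-1 − (-3))/8 = 0.25.
Left endpoints: -3, -2.75, -2.5, -2.25, -2, -1.75, -1.5, -1.25.
f(-3) ≈ 0.279415, f(-2.75) ≈ 0.705540, f(-2.5) ≈ 0.958924, f(-2.25) ≈ 0.977530, f(-2) ≈ 0.756802, f(-1.75) ≈ 0.350783, f(-1.5) ≈ -0.141120, f(-1.25) ≈ -0.598472.
Sum = Δx · [f(-3) + f(-2.75) + f(-2.5) + ...].
Sum ≈ 0.822351.

0.822351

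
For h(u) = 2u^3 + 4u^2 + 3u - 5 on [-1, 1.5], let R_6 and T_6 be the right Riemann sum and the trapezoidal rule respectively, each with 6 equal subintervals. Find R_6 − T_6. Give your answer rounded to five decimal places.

4.42708

R_6 ≈ 2.0645255.
T_6 ≈ -2.3625579.
R_6 − T_6 ≈ 4.42708.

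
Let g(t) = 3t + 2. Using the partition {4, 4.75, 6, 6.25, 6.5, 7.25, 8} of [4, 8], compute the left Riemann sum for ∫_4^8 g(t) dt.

Subinterval widths: 0.75, 1.25, 0.25, 0.25, 0.75, 0.75.
Left endpoints: 4, 4.75, 6, 6.25, 6.5, 7.25.
g(4) = 14, g(4.75) = 16.25, g(6) = 20, g(6.25) = 20.75, g(6.5) = 21.5, g(7.25) = 23.75.
Sum = Σ Δt_i · g(t_i).
Sum = 74.9375.

74.9375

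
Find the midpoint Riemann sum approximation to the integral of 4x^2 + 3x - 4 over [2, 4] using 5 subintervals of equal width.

84.56

Δx = (4 − 2)/5 = 0.4.
Midpoints: 2.2, 2.6, 3, 3.4, 3.8.
f(2.2) = 21.96, f(2.6) = 30.84, f(3) = 41, f(3.4) = 52.44, f(3.8) = 65.16.
Sum = Δx · [f(2.2) + f(2.6) + f(3) + f(3.4) + f(3.8)].
Sum = 84.56.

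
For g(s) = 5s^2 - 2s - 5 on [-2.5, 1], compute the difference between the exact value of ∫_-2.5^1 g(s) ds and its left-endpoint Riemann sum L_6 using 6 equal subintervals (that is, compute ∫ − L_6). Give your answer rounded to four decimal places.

-10.6904

Exact integral: ∫_-2.5^1 g(s) ds ≈ 15.458333.
L_6 ≈ 26.148727.
Error ≈ 15.458333 − 26.148727 ≈ -10.6904.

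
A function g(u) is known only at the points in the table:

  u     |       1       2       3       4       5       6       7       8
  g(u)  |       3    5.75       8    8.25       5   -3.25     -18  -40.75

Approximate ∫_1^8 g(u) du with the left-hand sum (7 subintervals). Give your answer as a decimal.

Δu = 1.
Sum = 1·[3 + 5.75 + 8 + 8.25 + 5 + (-3.25) + (-18)] = 8.75.

8.75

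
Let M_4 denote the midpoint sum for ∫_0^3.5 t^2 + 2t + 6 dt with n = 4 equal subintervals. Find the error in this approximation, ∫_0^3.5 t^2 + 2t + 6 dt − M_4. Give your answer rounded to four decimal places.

0.2233

Exact integral: ∫_0^3.5 f(t) dt ≈ 47.541667.
M_4 ≈ 47.318359.
Error ≈ 47.541667 − 47.318359 ≈ 0.2233.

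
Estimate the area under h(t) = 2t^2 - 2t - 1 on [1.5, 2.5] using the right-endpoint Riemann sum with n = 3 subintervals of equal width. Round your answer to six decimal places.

4.203704

Δt = (2.5 − 1.5)/3 = 1/3.
Right endpoints: 11/6, 13/6, 2.5.
h(11/6) = 37/18, h(13/6) = 73/18, h(2.5) = 6.5.
Sum = Δt · [h(11/6) + h(13/6) + h(2.5)].
Sum ≈ 4.203704.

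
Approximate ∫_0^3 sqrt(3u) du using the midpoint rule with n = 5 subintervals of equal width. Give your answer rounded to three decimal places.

Δu = (3 − 0)/5 = 0.6.
Midpoints: 0.3, 0.9, 1.5, 2.1, 2.7.
f(0.3) ≈ 0.949, f(0.9) ≈ 1.643, f(1.5) ≈ 2.121, f(2.1) ≈ 2.510, f(2.7) ≈ 2.846.
Sum = Δu · [f(0.3) + f(0.9) + f(1.5) + f(2.1) + f(2.7)].
Sum ≈ 6.042.

6.042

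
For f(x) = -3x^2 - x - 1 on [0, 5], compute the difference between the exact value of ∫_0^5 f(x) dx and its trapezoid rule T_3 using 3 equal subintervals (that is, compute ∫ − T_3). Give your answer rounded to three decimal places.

Exact integral: ∫_0^5 f(x) dx = -142.5.
T_3 ≈ -149.44444.
Error ≈ -142.5 − (-149.44444) ≈ 6.944.

6.944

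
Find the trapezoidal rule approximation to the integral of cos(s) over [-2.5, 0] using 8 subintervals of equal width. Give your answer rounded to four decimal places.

Δs = (0 − (-2.5))/8 = 0.3125.
f(-2.5) ≈ -0.8011, f(-2.1875) ≈ -0.5783, f(-1.875) ≈ -0.2995, f(-1.5625) ≈ 0.0083, f(-1.25) ≈ 0.3153, f(-0.9375) ≈ 0.5918, f(-0.625) ≈ 0.8110, f(-0.3125) ≈ 0.9516, f(0) ≈ 1.0000.
T_8 = (Δs/2)·[f(s_0) + 2f(s_1) + ... + 2f(s_{7}) + f(s_8)].
Sum ≈ 0.5936.

0.5936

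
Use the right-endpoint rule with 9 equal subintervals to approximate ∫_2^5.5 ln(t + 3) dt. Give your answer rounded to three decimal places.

Δt = (5.5 − 2)/9 = 7/18.
Right endpoints: 43/18, 25/9, 19/6, 32/9, 71/18, 13/3, 85/18, 46/9, 5.5.
f(43/18) ≈ 1.684, f(25/9) ≈ 1.754, f(19/6) ≈ 1.819, f(32/9) ≈ 1.880, f(71/18) ≈ 1.938, f(13/3) ≈ 1.992, f(85/18) ≈ 2.044, f(46/9) ≈ 2.093, f(5.5) ≈ 2.140.
Sum = Δt · [f(43/18) + f(25/9) + f(19/6) + ...].
Sum ≈ 6.746.

6.746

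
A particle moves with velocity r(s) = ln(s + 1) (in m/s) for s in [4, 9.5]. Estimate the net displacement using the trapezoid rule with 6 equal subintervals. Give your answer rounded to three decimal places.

Δs = (9.5 − 4)/6 = 11/12.
r(4) ≈ 1.609, r(59/12) ≈ 1.778, r(35/6) ≈ 1.922, r(6.75) ≈ 2.048, r(23/3) ≈ 2.159, r(103/12) ≈ 2.260, r(9.5) ≈ 2.351.
T_6 = (Δs/2)·[r(s_0) + 2r(s_1) + ... + 2r(s_{5}) + r(s_6)].
Sum ≈ 11.135.

11.135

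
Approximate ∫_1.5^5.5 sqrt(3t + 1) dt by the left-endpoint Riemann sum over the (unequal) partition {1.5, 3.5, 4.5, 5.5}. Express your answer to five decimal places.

Subinterval widths: 2, 1, 1.
Left endpoints: 1.5, 3.5, 4.5.
f(1.5) ≈ 2.34521, f(3.5) ≈ 3.39116, f(4.5) ≈ 3.80789.
Sum = Σ Δt_i · f(t_i).
Sum ≈ 11.88947.

11.88947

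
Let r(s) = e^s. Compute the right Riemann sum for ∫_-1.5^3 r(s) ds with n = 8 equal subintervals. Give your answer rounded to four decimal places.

Δs = (3 − (-1.5))/8 = 0.5625.
Right endpoints: -0.9375, -0.375, 0.1875, 0.75, 1.3125, 1.875, 2.4375, 3.
r(-0.9375) ≈ 0.3916, r(-0.375) ≈ 0.6873, r(0.1875) ≈ 1.2062, r(0.75) ≈ 2.1170, r(1.3125) ≈ 3.7155, r(1.875) ≈ 6.5208, r(2.4375) ≈ 11.4444, r(3) ≈ 20.0855.
Sum = Δs · [r(-0.9375) + r(-0.375) + r(0.1875) + ...].
Sum ≈ 25.9697.

25.9697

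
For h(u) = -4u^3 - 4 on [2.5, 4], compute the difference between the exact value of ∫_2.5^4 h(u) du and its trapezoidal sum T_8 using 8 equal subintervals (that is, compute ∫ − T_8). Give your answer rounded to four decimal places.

Exact integral: ∫_2.5^4 h(u) du = -222.9375.
T_8 ≈ -223.280273.
Error ≈ -222.9375 − (-223.280273) ≈ 0.3428.

0.3428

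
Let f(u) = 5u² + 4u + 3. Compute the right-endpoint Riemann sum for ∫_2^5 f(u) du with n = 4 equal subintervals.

291.28125

Δu = (5 − 2)/4 = 0.75.
Right endpoints: 2.75, 3.5, 4.25, 5.
f(2.75) = 51.8125, f(3.5) = 78.25, f(4.25) = 110.3125, f(5) = 148.
Sum = Δu · [f(2.75) + f(3.5) + f(4.25) + f(5)].
Sum = 291.28125.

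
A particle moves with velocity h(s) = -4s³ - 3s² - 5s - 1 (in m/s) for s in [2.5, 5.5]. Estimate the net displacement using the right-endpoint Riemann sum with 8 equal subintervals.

Δs = (5.5 − 2.5)/8 = 0.375.
Right endpoints: 2.875, 3.25, 3.625, 4, 4.375, 4.75, 5.125, 5.5.
h(2.875) = -135.2265625, h(3.25) = -186.25, h(3.625) = -249.0859375, h(4) = -325, h(4.375) = -415.2578125, h(4.75) = -521.125, h(5.125) = -643.8671875, h(5.5) = -784.75.
Sum = Δs · [h(2.875) + h(3.25) + h(3.625) + ...].
Sum = -1222.7109375.

-1222.7109375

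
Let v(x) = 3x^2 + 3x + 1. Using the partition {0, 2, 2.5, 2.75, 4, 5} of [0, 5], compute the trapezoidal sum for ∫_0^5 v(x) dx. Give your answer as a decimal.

Subinterval widths: 2, 0.5, 0.25, 1.25, 1.
v(0) = 1, v(2) = 19, v(2.5) = 27.25, v(2.75) = 31.9375, v(4) = 61, v(5) = 91.
On each subinterval the trapezoid contributes (Δx_i/2)·[v(x_{i-1}) + v(x_i)].
Sum = 173.046875.

173.046875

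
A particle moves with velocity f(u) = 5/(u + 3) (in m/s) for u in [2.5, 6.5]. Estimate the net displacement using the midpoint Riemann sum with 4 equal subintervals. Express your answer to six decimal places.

2.728175

Δu = (6.5 − 2.5)/4 = 1.
Midpoints: 3, 4, 5, 6.
f(3) = 5/6, f(4) = 5/7, f(5) = 0.625, f(6) = 5/9.
Sum = Δu · [f(3) + f(4) + f(5) + f(6)].
Sum ≈ 2.728175.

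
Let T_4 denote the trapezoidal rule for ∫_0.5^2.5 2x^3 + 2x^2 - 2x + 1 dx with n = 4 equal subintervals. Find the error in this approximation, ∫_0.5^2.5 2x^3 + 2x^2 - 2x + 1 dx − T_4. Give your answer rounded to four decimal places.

-0.9167

Exact integral: ∫_0.5^2.5 f(x) dx ≈ 25.833333.
T_4 = 26.75.
Error ≈ 25.833333 − 26.75 ≈ -0.9167.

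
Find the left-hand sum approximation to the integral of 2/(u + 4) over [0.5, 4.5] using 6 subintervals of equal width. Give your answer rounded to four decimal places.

Δu = (4.5 − 0.5)/6 = 2/3.
Left endpoints: 0.5, 7/6, 11/6, 2.5, 19/6, 23/6.
f(0.5) = 4/9, f(7/6) = 12/31, f(11/6) = 12/35, f(2.5) = 4/13, f(19/6) = 12/43, f(23/6) = 12/47.
Sum = Δu · [f(0.5) + f(7/6) + f(11/6) + ...].
Sum ≈ 1.3443.

1.3443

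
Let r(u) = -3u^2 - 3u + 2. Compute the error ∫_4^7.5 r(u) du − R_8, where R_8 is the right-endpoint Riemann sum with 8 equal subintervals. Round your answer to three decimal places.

Exact integral: ∫_4^7.5 r(u) du = -411.25.
R_8 ≈ -440.29590.
Error ≈ -411.25 − (-440.29590) ≈ 29.046.

29.046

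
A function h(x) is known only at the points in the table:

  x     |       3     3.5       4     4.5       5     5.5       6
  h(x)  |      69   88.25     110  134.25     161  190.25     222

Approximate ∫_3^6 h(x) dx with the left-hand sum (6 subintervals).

Δx = 0.5.
Sum = 0.5·[69 + 88.25 + 110 + 134.25 + 161 + 190.25] = 376.375.

376.375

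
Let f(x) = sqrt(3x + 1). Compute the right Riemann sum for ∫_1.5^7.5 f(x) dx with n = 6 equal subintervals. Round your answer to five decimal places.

Δx = (7.5 − 1.5)/6 = 1.
Right endpoints: 2.5, 3.5, 4.5, 5.5, 6.5, 7.5.
f(2.5) ≈ 2.91548, f(3.5) ≈ 3.39116, f(4.5) ≈ 3.80789, f(5.5) ≈ 4.18330, f(6.5) ≈ 4.52769, f(7.5) ≈ 4.84768.
Sum = Δx · [f(2.5) + f(3.5) + f(4.5) + ...].
Sum ≈ 23.67320.

23.67320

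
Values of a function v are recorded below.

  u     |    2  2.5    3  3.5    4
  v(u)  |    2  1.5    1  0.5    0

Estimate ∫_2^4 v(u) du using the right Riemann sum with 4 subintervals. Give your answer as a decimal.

Δu = 0.5.
Sum = 0.5·[1.5 + 1 + 0.5 + 0] = 1.5.

1.5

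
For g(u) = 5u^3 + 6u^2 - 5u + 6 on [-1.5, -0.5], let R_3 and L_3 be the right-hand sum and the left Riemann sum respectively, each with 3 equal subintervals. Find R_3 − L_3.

-0.25

R_3 ≈ 10.95833333.
L_3 ≈ 11.20833333.
R_3 − L_3 = -0.25.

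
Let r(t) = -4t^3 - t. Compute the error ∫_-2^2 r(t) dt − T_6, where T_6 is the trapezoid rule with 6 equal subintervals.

Exact integral: ∫_-2^2 r(t) dt = 0.
T_6 = 0.
Error = 0 − 0 = 0.

0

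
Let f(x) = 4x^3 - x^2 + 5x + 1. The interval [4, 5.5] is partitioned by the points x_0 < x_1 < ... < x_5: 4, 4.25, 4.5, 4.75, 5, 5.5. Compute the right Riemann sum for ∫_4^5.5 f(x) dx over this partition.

Subinterval widths: 0.25, 0.25, 0.25, 0.25, 0.5.
Right endpoints: 4.25, 4.5, 4.75, 5, 5.5.
f(4.25) = 311.25, f(4.5) = 367.75, f(4.75) = 430.875, f(5) = 501, f(5.5) = 663.75.
Sum = Σ Δx_i · f(x_i).
Sum = 734.59375.

734.59375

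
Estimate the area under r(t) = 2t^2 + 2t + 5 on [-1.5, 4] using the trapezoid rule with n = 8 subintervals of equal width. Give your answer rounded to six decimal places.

Δt = (4 − (-1.5))/8 = 0.6875.
r(-1.5) = 6.5, r(-0.8125) = 4.6953125, r(-0.125) = 4.78125, r(0.5625) = 6.7578125, r(1.25) = 10.625, r(1.9375) = 16.3828125, r(2.625) = 24.03125, r(3.3125) = 33.5703125, r(4) = 45.
T_8 = (Δt/2)·[r(t_0) + 2r(t_1) + ... + 2r(t_{7}) + r(t_8)].
Sum ≈ 87.033203.

87.033203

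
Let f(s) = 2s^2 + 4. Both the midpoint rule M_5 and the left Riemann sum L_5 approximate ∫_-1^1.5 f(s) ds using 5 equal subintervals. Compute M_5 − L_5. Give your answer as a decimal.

M_5 = 12.8125.
L_5 = 12.5.
M_5 − L_5 = 0.3125.

0.3125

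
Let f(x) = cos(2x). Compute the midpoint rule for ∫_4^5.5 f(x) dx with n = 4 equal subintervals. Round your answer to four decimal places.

Δx = (5.5 − 4)/4 = 0.375.
Midpoints: 4.1875, 4.5625, 4.9375, 5.3125.
f(4.1875) ≈ -0.4978, f(4.5625) ≈ -0.9554, f(4.9375) ≈ -0.9004, f(5.3125) ≈ -0.3622.
Sum = Δx · [f(4.1875) + f(4.5625) + f(4.9375) + f(5.3125)].
Sum ≈ -1.0184.

-1.0184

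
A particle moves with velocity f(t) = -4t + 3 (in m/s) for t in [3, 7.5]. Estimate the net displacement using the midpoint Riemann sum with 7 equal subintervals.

Δt = (7.5 − 3)/7 = 9/14.
Midpoints: 93/28, 111/28, 129/28, 5.25, 165/28, 183/28, 201/28.
f(93/28) = -72/7, f(111/28) = -90/7, f(129/28) = -108/7, f(5.25) = -18, f(165/28) = -144/7, f(183/28) = -162/7, f(201/28) = -180/7.
Sum = Δt · [f(93/28) + f(111/28) + f(129/28) + ...].
Sum = -81.

-81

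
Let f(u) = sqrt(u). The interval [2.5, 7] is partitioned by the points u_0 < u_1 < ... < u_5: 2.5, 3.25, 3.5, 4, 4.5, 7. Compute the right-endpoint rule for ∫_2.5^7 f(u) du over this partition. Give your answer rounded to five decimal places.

10.49483

Subinterval widths: 0.75, 0.25, 0.5, 0.5, 2.5.
Right endpoints: 3.25, 3.5, 4, 4.5, 7.
f(3.25) ≈ 1.80278, f(3.5) ≈ 1.87083, f(4) ≈ 2.00000, f(4.5) ≈ 2.12132, f(7) ≈ 2.64575.
Sum = Σ Δu_i · f(u_i).
Sum ≈ 10.49483.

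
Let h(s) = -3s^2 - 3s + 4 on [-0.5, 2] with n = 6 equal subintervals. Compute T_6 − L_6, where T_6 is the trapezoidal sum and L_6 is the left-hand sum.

T_6 ≈ -3.9670139.
L_6 ≈ -0.0607639.
T_6 − L_6 = -3.90625.

-3.90625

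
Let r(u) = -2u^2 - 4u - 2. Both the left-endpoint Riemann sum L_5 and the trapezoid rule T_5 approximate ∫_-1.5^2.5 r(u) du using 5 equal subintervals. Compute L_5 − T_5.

L_5 = -19.92.
T_5 = -29.52.
L_5 − T_5 = 9.6.

9.6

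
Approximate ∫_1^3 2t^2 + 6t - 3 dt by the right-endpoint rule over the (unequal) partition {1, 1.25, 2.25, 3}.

47.28125

Subinterval widths: 0.25, 1, 0.75.
Right endpoints: 1.25, 2.25, 3.
f(1.25) = 7.625, f(2.25) = 20.625, f(3) = 33.
Sum = Σ Δt_i · f(t_i).
Sum = 47.28125.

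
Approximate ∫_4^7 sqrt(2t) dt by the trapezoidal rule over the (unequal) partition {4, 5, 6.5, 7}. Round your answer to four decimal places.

Subinterval widths: 1, 1.5, 0.5.
f(4) ≈ 2.8284, f(5) ≈ 3.1623, f(6.5) ≈ 3.6056, f(7) ≈ 3.7417.
On each subinterval the trapezoid contributes (Δt_i/2)·[f(t_{i-1}) + f(t_i)].
Sum ≈ 9.9080.

9.9080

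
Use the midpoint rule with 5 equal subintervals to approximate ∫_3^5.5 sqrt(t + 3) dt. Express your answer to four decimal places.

Δt = (5.5 − 3)/5 = 0.5.
Midpoints: 3.25, 3.75, 4.25, 4.75, 5.25.
f(3.25) ≈ 2.5000, f(3.75) ≈ 2.5981, f(4.25) ≈ 2.6926, f(4.75) ≈ 2.7839, f(5.25) ≈ 2.8723.
Sum = Δt · [f(3.25) + f(3.75) + f(4.25) + f(4.75) + f(5.25)].
Sum ≈ 6.7234.

6.7234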